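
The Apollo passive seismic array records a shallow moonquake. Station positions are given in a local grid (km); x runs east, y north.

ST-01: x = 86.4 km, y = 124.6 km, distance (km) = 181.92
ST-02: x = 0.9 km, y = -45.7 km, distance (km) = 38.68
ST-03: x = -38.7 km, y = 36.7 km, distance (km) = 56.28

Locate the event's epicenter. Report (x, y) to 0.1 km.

Circle about each station: (x − 86.4)² + (y − 124.6)² = 181.92²; (x − 0.9)² + (y + 45.7)² = 38.68²; (x + 38.7)² + (y − 36.7)² = 56.28².
Subtracting the ST-01 equation from the ST-02 and ST-03 equations removes the quadratic terms:
-171.0 x − 340.6 y = 10697.92
-250.2 x − 175.8 y = 9781.91
Solving the 2×2 system: x ≈ -26.3, y ≈ -18.2 km.

(-26.3, -18.2)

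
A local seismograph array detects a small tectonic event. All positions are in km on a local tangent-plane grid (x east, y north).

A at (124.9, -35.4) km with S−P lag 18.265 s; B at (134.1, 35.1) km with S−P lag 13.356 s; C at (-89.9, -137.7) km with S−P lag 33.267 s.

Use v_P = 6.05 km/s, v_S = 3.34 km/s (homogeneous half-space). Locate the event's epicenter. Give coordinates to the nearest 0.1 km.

(41.8, 72.5)

Distance from S−P lag: d = Δt · v_P v_S / (v_P − v_S) = Δt · (6.05·3.34)/(6.05−3.34) ≈ 7.4565·Δt.
So d_A = 136.19, d_B = 99.59, d_C = 248.05 km.
Circle about each station: (x − 124.9)² + (y + 35.4)² = 136.19²; (x − 134.1)² + (y − 35.1)² = 99.59²; (x + 89.9)² + (y + 137.7)² = 248.05².
Subtracting the A equation from the B and C equations removes the quadratic terms:
18.4 x + 141.0 y = 10991.20
-429.6 x − 204.6 y = -32790.96
Solving the 2×2 system: x ≈ 41.8, y ≈ 72.5 km.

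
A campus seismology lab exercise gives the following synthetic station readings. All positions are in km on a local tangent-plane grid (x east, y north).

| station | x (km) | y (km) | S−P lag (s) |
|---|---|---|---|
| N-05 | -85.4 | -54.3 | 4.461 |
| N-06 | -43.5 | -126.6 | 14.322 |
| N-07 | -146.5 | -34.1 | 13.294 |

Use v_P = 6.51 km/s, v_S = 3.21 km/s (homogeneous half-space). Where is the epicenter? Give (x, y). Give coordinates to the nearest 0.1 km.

x ≈ -62.4 km, y ≈ -37.9 km

Distance from S−P lag: d = Δt · v_P v_S / (v_P − v_S) = Δt · (6.51·3.21)/(6.51−3.21) ≈ 6.3325·Δt.
So d_N-05 = 28.25, d_N-06 = 90.69, d_N-07 = 84.18 km.
Circle about each station: (x + 85.4)² + (y + 54.3)² = 28.25²; (x + 43.5)² + (y + 126.6)² = 90.69²; (x + 146.5)² + (y + 34.1)² = 84.18².
Subtracting pairs of circle equations eliminates x²+y² and gives linear equations (the radical axes):
83.8 x − 144.6 y = 251.55
-122.2 x + 40.4 y = 6095.20
Solving the 2×2 system: x ≈ -62.4, y ≈ -37.9 km.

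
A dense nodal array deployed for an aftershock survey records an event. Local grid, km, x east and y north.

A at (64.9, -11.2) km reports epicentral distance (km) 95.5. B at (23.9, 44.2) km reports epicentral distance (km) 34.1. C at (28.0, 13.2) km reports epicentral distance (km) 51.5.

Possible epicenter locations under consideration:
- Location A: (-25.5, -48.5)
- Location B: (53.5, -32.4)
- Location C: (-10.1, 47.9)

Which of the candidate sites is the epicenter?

Location C

For each candidate, compare |candidate − station| to the reported distance:
Location A: residuals A 2.3, B 70.9, C 30.2 → max 70.9 km
Location B: residuals A 71.4, B 48.0, C 0.7 → max 71.4 km
Location C: residuals A 0.0, B 0.1, C 0.0 → max 0.1 km
Only Location C has all residuals ≈ 0.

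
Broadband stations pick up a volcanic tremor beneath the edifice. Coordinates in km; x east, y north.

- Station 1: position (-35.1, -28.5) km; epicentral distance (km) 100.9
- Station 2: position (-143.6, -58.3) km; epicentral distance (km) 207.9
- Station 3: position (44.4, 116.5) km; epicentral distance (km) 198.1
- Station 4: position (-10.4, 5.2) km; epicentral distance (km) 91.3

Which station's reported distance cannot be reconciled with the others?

Solve using three stations at a time. Using Station 1, Station 2, Station 4 (subtract circle equations pairwise → linear system) gives (x, y) ≈ (64.2, -48.0).
Distances from that point to each station vs reported:
  Station 1: calculated 101.2 vs reported 100.9 → residual 0.3 km
  Station 2: calculated 208.0 vs reported 207.9 → residual 0.1 km
  Station 3: calculated 165.7 vs reported 198.1 → residual 32.4 km
  Station 4: calculated 91.6 vs reported 91.3 → residual 0.3 km
Station 1, Station 2, Station 4 are mutually consistent (residuals ≈ 0); Station 3 is off by 32.4 km.

Station 3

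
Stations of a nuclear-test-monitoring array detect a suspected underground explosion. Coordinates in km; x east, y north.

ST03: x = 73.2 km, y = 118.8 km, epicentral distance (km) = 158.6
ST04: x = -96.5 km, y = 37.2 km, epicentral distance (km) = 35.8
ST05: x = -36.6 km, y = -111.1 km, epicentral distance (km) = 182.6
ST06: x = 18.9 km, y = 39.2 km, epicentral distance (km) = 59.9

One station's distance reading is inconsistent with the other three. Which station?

Solve using three stations at a time. Using ST03, ST04, ST05 (subtract circle equations pairwise → linear system) gives (x, y) ≈ (-76.7, 67.0).
Distances from that point to each station vs reported:
  ST03: calculated 158.6 vs reported 158.6 → residual 0.0 km
  ST04: calculated 35.8 vs reported 35.8 → residual 0.0 km
  ST05: calculated 182.6 vs reported 182.6 → residual 0.0 km
  ST06: calculated 99.6 vs reported 59.9 → residual 39.7 km
ST03, ST04, ST05 are mutually consistent (residuals ≈ 0); ST06 is off by 39.7 km.

ST06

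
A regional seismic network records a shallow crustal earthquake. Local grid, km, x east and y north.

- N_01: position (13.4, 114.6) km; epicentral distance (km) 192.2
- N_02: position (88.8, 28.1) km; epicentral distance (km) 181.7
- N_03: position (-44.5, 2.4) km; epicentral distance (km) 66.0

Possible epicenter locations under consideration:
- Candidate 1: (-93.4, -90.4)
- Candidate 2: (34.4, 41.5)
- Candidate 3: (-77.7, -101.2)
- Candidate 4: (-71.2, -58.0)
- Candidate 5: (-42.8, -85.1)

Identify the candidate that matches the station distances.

For each candidate, compare |candidate − station| to the reported distance:
Candidate 1: residuals N_01 39.0, N_02 35.6, N_03 38.9 → max 39.0 km
Candidate 2: residuals N_01 116.1, N_02 125.7, N_03 22.1 → max 125.7 km
Candidate 3: residuals N_01 42.0, N_02 29.1, N_03 42.8 → max 42.8 km
Candidate 4: residuals N_01 0.0, N_02 0.0, N_03 0.0 → max 0.0 km
Candidate 5: residuals N_01 15.3, N_02 8.1, N_03 21.5 → max 21.5 km
Only Candidate 4 has all residuals ≈ 0.

Candidate 4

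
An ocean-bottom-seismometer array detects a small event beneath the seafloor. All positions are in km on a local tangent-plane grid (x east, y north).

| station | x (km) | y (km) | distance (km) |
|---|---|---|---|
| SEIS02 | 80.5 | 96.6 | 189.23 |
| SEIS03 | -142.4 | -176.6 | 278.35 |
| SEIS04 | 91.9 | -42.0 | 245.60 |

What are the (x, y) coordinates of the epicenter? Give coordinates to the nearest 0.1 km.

Circle about each station: (x − 80.5)² + (y − 96.6)² = 189.23²; (x + 142.4)² + (y + 176.6)² = 278.35²; (x − 91.9)² + (y + 42.0)² = 245.60².
Subtracting the SEIS02 equation from the SEIS03 and SEIS04 equations removes the quadratic terms:
-445.8 x − 546.4 y = -6017.22
22.8 x − 277.2 y = -30113.57
Solving the 2×2 system: x ≈ -108.7, y ≈ 99.7 km.

x ≈ -108.7 km, y ≈ 99.7 km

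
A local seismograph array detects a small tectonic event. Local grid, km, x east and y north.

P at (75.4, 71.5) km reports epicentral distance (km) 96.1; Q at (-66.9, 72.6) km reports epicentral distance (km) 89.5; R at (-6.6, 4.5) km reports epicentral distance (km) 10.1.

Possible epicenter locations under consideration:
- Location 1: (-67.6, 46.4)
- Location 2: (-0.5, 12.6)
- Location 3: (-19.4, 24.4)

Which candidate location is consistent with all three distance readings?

For each candidate, compare |candidate − station| to the reported distance:
Location 1: residuals P 49.1, Q 63.3, R 63.9 → max 63.9 km
Location 2: residuals P 0.0, Q 0.0, R 0.0 → max 0.0 km
Location 3: residuals P 9.8, Q 21.8, R 13.6 → max 21.8 km
Only Location 2 has all residuals ≈ 0.

Location 2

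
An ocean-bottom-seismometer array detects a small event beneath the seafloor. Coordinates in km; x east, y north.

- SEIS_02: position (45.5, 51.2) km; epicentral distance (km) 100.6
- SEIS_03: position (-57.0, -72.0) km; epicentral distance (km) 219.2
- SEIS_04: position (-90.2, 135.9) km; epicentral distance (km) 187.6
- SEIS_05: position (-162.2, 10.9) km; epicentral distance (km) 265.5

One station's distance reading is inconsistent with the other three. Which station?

Solve using three stations at a time. Using SEIS_03, SEIS_04, SEIS_05 (subtract circle equations pairwise → linear system) gives (x, y) ≈ (91.4, 89.2).
Distances from that point to each station vs reported:
  SEIS_02: calculated 59.6 vs reported 100.6 → residual 41.0 km
  SEIS_03: calculated 219.2 vs reported 219.2 → residual 0.0 km
  SEIS_04: calculated 187.5 vs reported 187.6 → residual 0.1 km
  SEIS_05: calculated 265.5 vs reported 265.5 → residual 0.0 km
SEIS_03, SEIS_04, SEIS_05 are mutually consistent (residuals ≈ 0); SEIS_02 is off by 41.0 km.

SEIS_02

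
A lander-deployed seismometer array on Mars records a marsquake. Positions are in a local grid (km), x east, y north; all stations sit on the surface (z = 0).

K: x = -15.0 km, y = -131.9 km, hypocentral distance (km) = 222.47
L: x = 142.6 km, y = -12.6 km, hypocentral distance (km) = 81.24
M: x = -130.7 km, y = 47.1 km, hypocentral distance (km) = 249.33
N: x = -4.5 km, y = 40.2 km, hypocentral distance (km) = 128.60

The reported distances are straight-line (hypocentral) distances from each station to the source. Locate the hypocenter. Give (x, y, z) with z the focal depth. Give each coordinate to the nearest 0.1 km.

x ≈ 113.1 km, y ≈ 42.4 km, depth ≈ 52.0 km

Each station gives a sphere (x−x_i)² + (y−y_i)² + z² = d_i² (stations at z=0).
Subtracting the K sphere from L and M: z² cancels, leaving linear equations in x and y:
315.2 x + 238.6 y = 45763.87
-231.4 x + 358.0 y = -10994.26
Solving: x ≈ 113.099, y ≈ 42.393 km (keep extra digits for the depth step; rounded: 113.1, 42.4).
Then from the K sphere: z² = 222.47² − (x + 15.0)² − (y + 131.9)² with x = 113.099, y = 42.393, so z ≈ 52.014 ≈ 52.0 km.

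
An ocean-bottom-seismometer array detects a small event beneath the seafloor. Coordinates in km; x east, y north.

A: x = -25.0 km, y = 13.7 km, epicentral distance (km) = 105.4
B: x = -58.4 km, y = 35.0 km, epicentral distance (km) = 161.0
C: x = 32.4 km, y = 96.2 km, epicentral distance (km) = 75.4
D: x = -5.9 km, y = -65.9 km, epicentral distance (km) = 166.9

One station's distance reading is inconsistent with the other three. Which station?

A

Solve using three stations at a time. Using B, C, D (subtract circle equations pairwise → linear system) gives (x, y) ≈ (100.2, 63.0).
Distances from that point to each station vs reported:
  A: calculated 134.5 vs reported 105.4 → residual 29.1 km
  B: calculated 161.0 vs reported 161.0 → residual 0.0 km
  C: calculated 75.5 vs reported 75.4 → residual 0.1 km
  D: calculated 166.9 vs reported 166.9 → residual 0.0 km
B, C, D are mutually consistent (residuals ≈ 0); A is off by 29.1 km.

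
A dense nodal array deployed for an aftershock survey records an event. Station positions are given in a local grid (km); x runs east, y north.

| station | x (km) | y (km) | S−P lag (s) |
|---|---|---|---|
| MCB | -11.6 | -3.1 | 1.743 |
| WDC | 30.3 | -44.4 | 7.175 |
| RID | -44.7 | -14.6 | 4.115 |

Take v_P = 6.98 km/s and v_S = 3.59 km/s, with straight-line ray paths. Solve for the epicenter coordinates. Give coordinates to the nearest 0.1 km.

Distance from S−P lag: d = Δt · v_P v_S / (v_P − v_S) = Δt · (6.98·3.59)/(6.98−3.59) ≈ 7.3918·Δt.
So d_MCB = 12.88, d_WDC = 53.04, d_RID = 30.42 km.
Circle about each station: (x + 11.6)² + (y + 3.1)² = 12.88²; (x − 30.3)² + (y + 44.4)² = 53.04²; (x + 44.7)² + (y + 14.6)² = 30.42².
Subtracting pairs of circle equations eliminates x²+y² and gives linear equations (the radical axes):
83.8 x − 82.6 y = 97.93
-66.2 x − 23.0 y = 1307.60
Solving the 2×2 system: x ≈ -14.3, y ≈ -15.7 km.

-14.3 km east, -15.7 km north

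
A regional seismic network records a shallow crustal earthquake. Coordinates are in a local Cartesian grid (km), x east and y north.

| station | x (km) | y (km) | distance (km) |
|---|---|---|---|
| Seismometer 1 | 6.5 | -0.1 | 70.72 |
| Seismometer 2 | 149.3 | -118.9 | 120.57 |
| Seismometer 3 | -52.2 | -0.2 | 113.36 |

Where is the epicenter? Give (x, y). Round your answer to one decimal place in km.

44.1 km east, -60.0 km north

Circle about each station: (x − 6.5)² + (y + 0.1)² = 70.72²; (x − 149.3)² + (y + 118.9)² = 120.57²; (x + 52.2)² + (y + 0.2)² = 113.36².
Subtracting the Seismometer 1 equation from the Seismometer 2 and Seismometer 3 equations removes the quadratic terms:
285.6 x − 237.6 y = 26849.63
-117.4 x − 0.2 y = -5166.55
Solving the 2×2 system: x ≈ 44.1, y ≈ -60.0 km.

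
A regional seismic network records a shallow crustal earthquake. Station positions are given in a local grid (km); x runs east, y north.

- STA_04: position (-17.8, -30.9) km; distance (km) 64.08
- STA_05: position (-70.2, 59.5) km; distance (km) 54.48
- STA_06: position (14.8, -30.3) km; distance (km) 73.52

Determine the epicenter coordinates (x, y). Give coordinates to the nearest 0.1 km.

(-22.6, 33.0)

Circle about each station: (x + 17.8)² + (y + 30.9)² = 64.08²; (x + 70.2)² + (y − 59.5)² = 54.48²; (x − 14.8)² + (y + 30.3)² = 73.52².
Subtracting the STA_04 equation from the STA_05 and STA_06 equations removes the quadratic terms:
-104.8 x + 180.8 y = 8334.82
65.2 x + 1.2 y = -1433.46
Solving the 2×2 system: x ≈ -22.6, y ≈ 33.0 km.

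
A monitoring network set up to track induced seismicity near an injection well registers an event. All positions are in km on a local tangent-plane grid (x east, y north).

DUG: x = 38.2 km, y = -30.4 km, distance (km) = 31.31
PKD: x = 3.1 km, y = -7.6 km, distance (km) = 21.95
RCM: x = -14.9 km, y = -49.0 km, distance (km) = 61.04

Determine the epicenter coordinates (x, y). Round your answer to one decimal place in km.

(24.4, -2.3)

Circle about each station: (x − 38.2)² + (y + 30.4)² = 31.31²; (x − 3.1)² + (y + 7.6)² = 21.95²; (x + 14.9)² + (y + 49.0)² = 61.04².
Subtracting the DUG equation from the PKD and RCM equations removes the quadratic terms:
-70.2 x + 45.6 y = -1817.52
-106.2 x − 37.2 y = -2505.96
Solving the 2×2 system: x ≈ 24.4, y ≈ -2.3 km.
Check against DUG (with the unrounded x, y): √((x − 38.2)²+(y + 30.4)²) = 31.31 ≈ 31.31 km. ✓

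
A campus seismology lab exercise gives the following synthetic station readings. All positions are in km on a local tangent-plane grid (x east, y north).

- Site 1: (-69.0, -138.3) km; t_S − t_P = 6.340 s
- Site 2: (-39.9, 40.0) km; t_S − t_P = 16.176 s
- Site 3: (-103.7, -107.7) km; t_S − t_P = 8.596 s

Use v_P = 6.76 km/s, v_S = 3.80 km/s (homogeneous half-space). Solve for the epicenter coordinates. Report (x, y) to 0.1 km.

(-29.5, -100.0)

Distance from S−P lag: d = Δt · v_P v_S / (v_P − v_S) = Δt · (6.76·3.80)/(6.76−3.80) ≈ 8.6784·Δt.
So d_Site 1 = 55.02, d_Site 2 = 140.38, d_Site 3 = 74.60 km.
Circle about each station: (x + 69.0)² + (y + 138.3)² = 55.02²; (x + 39.9)² + (y − 40.0)² = 140.38²; (x + 103.7)² + (y + 107.7)² = 74.60².
Subtracting pairs of circle equations eliminates x²+y² and gives linear equations (the radical axes):
58.2 x + 356.6 y = -37375.22
-69.4 x + 61.2 y = -4072.87
Solving the 2×2 system: x ≈ -29.5, y ≈ -100.0 km.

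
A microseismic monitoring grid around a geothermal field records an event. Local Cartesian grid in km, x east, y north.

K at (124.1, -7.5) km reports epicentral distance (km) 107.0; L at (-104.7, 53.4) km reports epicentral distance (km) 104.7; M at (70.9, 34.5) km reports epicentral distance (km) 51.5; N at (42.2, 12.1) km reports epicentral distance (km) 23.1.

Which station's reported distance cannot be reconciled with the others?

Solve using three stations at a time. Using K, M, N (subtract circle equations pairwise → linear system) gives (x, y) ≈ (21.1, 21.4).
Distances from that point to each station vs reported:
  K: calculated 107.0 vs reported 107.0 → residual 0.0 km
  L: calculated 129.8 vs reported 104.7 → residual 25.1 km
  M: calculated 51.5 vs reported 51.5 → residual 0.0 km
  N: calculated 23.1 vs reported 23.1 → residual 0.0 km
K, M, N are mutually consistent (residuals ≈ 0); L is off by 25.1 km.

L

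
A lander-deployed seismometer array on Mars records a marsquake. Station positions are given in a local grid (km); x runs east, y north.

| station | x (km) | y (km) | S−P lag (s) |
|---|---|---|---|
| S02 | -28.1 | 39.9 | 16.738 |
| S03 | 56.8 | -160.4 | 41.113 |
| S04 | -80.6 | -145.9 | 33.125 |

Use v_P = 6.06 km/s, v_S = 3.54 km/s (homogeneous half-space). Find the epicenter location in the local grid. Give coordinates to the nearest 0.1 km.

(-138.4, 130.1)

Distance from S−P lag: d = Δt · v_P v_S / (v_P − v_S) = Δt · (6.06·3.54)/(6.06−3.54) ≈ 8.5129·Δt.
So d_S02 = 142.49, d_S03 = 349.99, d_S04 = 281.99 km.
Circle about each station: (x + 28.1)² + (y − 39.9)² = 142.49²; (x − 56.8)² + (y + 160.4)² = 349.99²; (x + 80.6)² + (y + 145.9)² = 281.99².
Subtracting the S02 equation from the S03 and S04 equations removes the quadratic terms:
169.8 x − 400.6 y = -75616.82
-105.0 x − 371.6 y = -33813.41
Solving the 2×2 system: x ≈ -138.4, y ≈ 130.1 km.
Check against S02 (with the unrounded x, y): √((x + 28.1)²+(y − 39.9)²) = 142.48 ≈ 142.49 km. ✓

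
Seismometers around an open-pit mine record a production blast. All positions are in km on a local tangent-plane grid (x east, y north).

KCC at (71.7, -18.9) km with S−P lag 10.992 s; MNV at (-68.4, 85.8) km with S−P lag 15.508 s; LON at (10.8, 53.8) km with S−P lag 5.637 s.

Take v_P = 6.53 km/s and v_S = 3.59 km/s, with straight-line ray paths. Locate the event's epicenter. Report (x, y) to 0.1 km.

53.8 km east, 66.9 km north

Distance from S−P lag: d = Δt · v_P v_S / (v_P − v_S) = Δt · (6.53·3.59)/(6.53−3.59) ≈ 7.9737·Δt.
So d_KCC = 87.65, d_MNV = 123.66, d_LON = 44.95 km.
Circle about each station: (x − 71.7)² + (y + 18.9)² = 87.65²; (x + 68.4)² + (y − 85.8)² = 123.66²; (x − 10.8)² + (y − 53.8)² = 44.95².
Subtracting the KCC equation from the MNV and LON equations removes the quadratic terms:
-280.2 x + 209.4 y = -1067.17
-121.8 x + 145.4 y = 3175.00
Solving the 2×2 system: x ≈ 53.8, y ≈ 66.9 km.
Check against KCC (with the unrounded x, y): √((x − 71.7)²+(y + 18.9)²) = 87.66 ≈ 87.65 km. ✓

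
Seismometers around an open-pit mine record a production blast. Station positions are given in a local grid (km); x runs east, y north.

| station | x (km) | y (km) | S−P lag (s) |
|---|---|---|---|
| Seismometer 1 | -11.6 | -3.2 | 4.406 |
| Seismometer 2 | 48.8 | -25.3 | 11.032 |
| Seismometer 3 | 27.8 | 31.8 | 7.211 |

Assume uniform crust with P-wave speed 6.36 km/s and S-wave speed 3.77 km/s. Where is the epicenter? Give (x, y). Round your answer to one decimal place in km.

(-38.8, 27.2)

Distance from S−P lag: d = Δt · v_P v_S / (v_P − v_S) = Δt · (6.36·3.77)/(6.36−3.77) ≈ 9.2576·Δt.
So d_Seismometer 1 = 40.79, d_Seismometer 2 = 102.13, d_Seismometer 3 = 66.76 km.
Circle about each station: (x + 11.6)² + (y + 3.2)² = 40.79²; (x − 48.8)² + (y + 25.3)² = 102.13²; (x − 27.8)² + (y − 31.8)² = 66.76².
Subtracting pairs of circle equations eliminates x²+y² and gives linear equations (the radical axes):
120.8 x − 44.2 y = -5889.98
78.8 x + 70.0 y = -1153.79
Solving the 2×2 system: x ≈ -38.8, y ≈ 27.2 km.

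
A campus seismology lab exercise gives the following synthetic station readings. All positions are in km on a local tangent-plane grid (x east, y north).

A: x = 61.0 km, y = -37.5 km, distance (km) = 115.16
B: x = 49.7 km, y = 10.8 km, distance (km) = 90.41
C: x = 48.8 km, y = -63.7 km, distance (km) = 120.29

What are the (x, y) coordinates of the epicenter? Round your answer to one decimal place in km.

Circle about each station: (x − 61.0)² + (y + 37.5)² = 115.16²; (x − 49.7)² + (y − 10.8)² = 90.41²; (x − 48.8)² + (y + 63.7)² = 120.29².
Subtracting the A equation from the B and C equations removes the quadratic terms:
-22.6 x + 96.6 y = 2547.34
-24.4 x − 52.4 y = 104.02
Solving the 2×2 system: x ≈ -40.5, y ≈ 16.9 km.

x ≈ -40.5 km, y ≈ 16.9 km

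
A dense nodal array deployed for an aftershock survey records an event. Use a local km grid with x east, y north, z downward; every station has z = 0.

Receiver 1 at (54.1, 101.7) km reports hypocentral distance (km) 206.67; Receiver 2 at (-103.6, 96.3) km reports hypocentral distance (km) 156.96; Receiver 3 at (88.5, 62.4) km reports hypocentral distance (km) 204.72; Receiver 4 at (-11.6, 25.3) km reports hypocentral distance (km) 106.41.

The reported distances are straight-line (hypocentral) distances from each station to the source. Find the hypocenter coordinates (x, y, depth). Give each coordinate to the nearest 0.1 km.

Each station gives a sphere (x−x_i)² + (y−y_i)² + z² = d_i² (stations at z=0).
Subtracting the Receiver 1 sphere from Receiver 2 and Receiver 3: z² cancels, leaving linear equations in x and y:
-315.4 x − 10.8 y = 24813.00
68.8 x − 78.6 y = -741.48
Solving: x ≈ -76.696, y ≈ -57.700 km (keep extra digits for the depth step; rounded: -76.7, -57.7).
Then from the Receiver 1 sphere: z² = 206.67² − (x − 54.1)² − (y − 101.7)² with x = -76.696, y = -57.700, so z ≈ 14.019 ≈ 14.0 km.

(-76.7, -57.7, 14.0)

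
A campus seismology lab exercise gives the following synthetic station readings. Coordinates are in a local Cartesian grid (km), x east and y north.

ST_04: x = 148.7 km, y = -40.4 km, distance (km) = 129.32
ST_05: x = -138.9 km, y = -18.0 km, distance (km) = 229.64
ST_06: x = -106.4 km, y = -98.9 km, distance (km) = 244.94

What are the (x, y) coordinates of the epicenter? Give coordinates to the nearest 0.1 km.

Circle about each station: (x − 148.7)² + (y + 40.4)² = 129.32²; (x + 138.9)² + (y + 18.0)² = 229.64²; (x + 106.4)² + (y + 98.9)² = 244.94².
Subtracting pairs of circle equations eliminates x²+y² and gives linear equations (the radical axes):
-575.2 x + 44.8 y = -40137.51
-510.2 x − 117.0 y = -45913.62
Solving the 2×2 system: x ≈ 74.9, y ≈ 65.8 km.
Check against ST_04 (with the unrounded x, y): √((x − 148.7)²+(y + 40.4)²) = 129.31 ≈ 129.32 km. ✓

74.9 km east, 65.8 km north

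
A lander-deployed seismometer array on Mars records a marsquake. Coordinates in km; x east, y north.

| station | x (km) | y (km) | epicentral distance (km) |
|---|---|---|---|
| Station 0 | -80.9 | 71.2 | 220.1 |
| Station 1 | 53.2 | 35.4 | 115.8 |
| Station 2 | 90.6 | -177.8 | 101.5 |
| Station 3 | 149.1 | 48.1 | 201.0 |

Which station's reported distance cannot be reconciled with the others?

Solve using three stations at a time. Using Station 0, Station 1, Station 2 (subtract circle equations pairwise → linear system) gives (x, y) ≈ (82.1, -76.7).
Distances from that point to each station vs reported:
  Station 0: calculated 220.1 vs reported 220.1 → residual 0.0 km
  Station 1: calculated 115.8 vs reported 115.8 → residual 0.0 km
  Station 2: calculated 101.5 vs reported 101.5 → residual 0.0 km
  Station 3: calculated 141.7 vs reported 201.0 → residual 59.3 km
Station 0, Station 1, Station 2 are mutually consistent (residuals ≈ 0); Station 3 is off by 59.3 km.

Station 3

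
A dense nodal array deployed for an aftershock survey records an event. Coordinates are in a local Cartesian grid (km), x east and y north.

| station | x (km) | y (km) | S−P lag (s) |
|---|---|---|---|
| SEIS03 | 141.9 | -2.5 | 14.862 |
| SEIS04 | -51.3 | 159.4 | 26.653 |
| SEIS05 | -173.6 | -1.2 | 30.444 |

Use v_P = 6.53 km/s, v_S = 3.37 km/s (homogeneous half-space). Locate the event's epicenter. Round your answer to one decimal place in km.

Distance from S−P lag: d = Δt · v_P v_S / (v_P − v_S) = Δt · (6.53·3.37)/(6.53−3.37) ≈ 6.9640·Δt.
So d_SEIS03 = 103.50, d_SEIS04 = 185.61, d_SEIS05 = 212.01 km.
Circle about each station: (x − 141.9)² + (y + 2.5)² = 103.50²; (x + 51.3)² + (y − 159.4)² = 185.61²; (x + 173.6)² + (y + 1.2)² = 212.01².
Subtracting the SEIS03 equation from the SEIS04 and SEIS05 equations removes the quadratic terms:
-386.4 x + 323.8 y = -15840.63
-631.0 x + 2.6 y = -24239.45
Solving the 2×2 system: x ≈ 38.4, y ≈ -3.1 km.
Check against SEIS03 (with the unrounded x, y): √((x − 141.9)²+(y + 2.5)²) = 103.50 ≈ 103.50 km. ✓

38.4 km east, -3.1 km north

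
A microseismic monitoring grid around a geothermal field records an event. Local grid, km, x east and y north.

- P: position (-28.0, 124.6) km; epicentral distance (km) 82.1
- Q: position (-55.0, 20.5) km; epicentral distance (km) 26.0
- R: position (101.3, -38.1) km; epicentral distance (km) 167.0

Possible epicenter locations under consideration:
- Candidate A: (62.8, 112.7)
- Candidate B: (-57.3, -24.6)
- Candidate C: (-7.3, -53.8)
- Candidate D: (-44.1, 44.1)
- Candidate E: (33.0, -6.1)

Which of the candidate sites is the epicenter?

Candidate D

For each candidate, compare |candidate − station| to the reported distance:
Candidate A: residuals P 9.5, Q 123.6, R 11.4 → max 123.6 km
Candidate B: residuals P 69.9, Q 19.2, R 7.8 → max 69.9 km
Candidate C: residuals P 97.5, Q 62.3, R 57.3 → max 97.5 km
Candidate D: residuals P 0.0, Q 0.0, R 0.0 → max 0.0 km
Candidate E: residuals P 62.1, Q 65.9, R 91.6 → max 91.6 km
Only Candidate D has all residuals ≈ 0.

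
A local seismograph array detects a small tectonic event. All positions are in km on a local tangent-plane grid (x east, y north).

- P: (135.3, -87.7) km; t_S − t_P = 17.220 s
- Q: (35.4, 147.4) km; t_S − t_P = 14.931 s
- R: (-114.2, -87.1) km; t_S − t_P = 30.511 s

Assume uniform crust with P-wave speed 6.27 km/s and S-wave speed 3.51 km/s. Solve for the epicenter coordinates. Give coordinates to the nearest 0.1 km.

Distance from S−P lag: d = Δt · v_P v_S / (v_P − v_S) = Δt · (6.27·3.51)/(6.27−3.51) ≈ 7.9738·Δt.
So d_P = 137.31, d_Q = 119.06, d_R = 243.29 km.
Circle about each station: (x − 135.3)² + (y + 87.7)² = 137.31²; (x − 35.4)² + (y − 147.4)² = 119.06²; (x + 114.2)² + (y + 87.1)² = 243.29².
Subtracting pairs of circle equations eliminates x²+y² and gives linear equations (the radical axes):
-199.8 x + 470.2 y = 1661.29
-499.0 x + 1.2 y = -45705.32
Solving the 2×2 system: x ≈ 91.7, y ≈ 42.5 km.
Check against P (with the unrounded x, y): √((x − 135.3)²+(y + 87.7)²) = 137.30 ≈ 137.31 km. ✓

x ≈ 91.7 km, y ≈ 42.5 km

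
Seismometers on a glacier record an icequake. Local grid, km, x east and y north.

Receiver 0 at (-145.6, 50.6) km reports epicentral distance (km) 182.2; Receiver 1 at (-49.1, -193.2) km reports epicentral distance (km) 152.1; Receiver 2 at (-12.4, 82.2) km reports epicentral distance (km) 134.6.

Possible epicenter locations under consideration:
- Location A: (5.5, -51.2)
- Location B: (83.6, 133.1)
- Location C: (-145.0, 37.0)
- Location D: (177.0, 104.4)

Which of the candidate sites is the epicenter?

Location A

For each candidate, compare |candidate − station| to the reported distance:
Location A: residuals Receiver 0 0.0, Receiver 1 0.0, Receiver 2 0.0 → max 0.0 km
Location B: residuals Receiver 0 61.4, Receiver 1 200.2, Receiver 2 25.9 → max 200.2 km
Location C: residuals Receiver 0 168.6, Receiver 1 97.3, Receiver 2 5.5 → max 168.6 km
Location D: residuals Receiver 0 144.9, Receiver 1 221.6, Receiver 2 56.1 → max 221.6 km
Only Location A has all residuals ≈ 0.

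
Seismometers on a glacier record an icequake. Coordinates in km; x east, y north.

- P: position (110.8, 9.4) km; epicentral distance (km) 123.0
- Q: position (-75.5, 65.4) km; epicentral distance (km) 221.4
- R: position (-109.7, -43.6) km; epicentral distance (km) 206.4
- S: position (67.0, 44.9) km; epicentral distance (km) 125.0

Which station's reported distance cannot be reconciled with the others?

Solve using three stations at a time. Using Q, R, S (subtract circle equations pairwise → linear system) gives (x, y) ≈ (93.9, -77.1).
Distances from that point to each station vs reported:
  P: calculated 88.1 vs reported 123.0 → residual 34.9 km
  Q: calculated 221.3 vs reported 221.4 → residual 0.1 km
  R: calculated 206.3 vs reported 206.4 → residual 0.1 km
  S: calculated 124.9 vs reported 125.0 → residual 0.1 km
Q, R, S are mutually consistent (residuals ≈ 0); P is off by 34.9 km.

P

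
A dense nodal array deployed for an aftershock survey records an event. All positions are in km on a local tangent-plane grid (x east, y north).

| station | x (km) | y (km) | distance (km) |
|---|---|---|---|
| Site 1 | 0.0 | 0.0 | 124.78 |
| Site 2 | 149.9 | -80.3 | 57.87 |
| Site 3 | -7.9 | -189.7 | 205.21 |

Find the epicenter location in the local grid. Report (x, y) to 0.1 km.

Circle about each station: x² + y² = 124.78²; (x − 149.9)² + (y + 80.3)² = 57.87²; (x + 7.9)² + (y + 189.7)² = 205.21².
Subtracting the Site 1 equation from the Site 2 and Site 3 equations removes the quadratic terms:
299.8 x − 160.6 y = 41139.21
-15.8 x − 379.4 y = 9507.40
Solving the 2×2 system: x ≈ 121.1, y ≈ -30.1 km.

x ≈ 121.1 km, y ≈ -30.1 km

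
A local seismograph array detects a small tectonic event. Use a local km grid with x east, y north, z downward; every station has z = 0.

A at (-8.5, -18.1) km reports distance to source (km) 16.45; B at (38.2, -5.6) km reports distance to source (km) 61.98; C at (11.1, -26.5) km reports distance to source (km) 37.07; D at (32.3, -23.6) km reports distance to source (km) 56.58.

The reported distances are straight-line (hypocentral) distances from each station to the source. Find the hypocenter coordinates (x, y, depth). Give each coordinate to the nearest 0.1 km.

x ≈ -23.0 km, y ≈ -13.3 km, depth ≈ 6.1 km

Each station gives a sphere (x−x_i)² + (y−y_i)² + z² = d_i² (stations at z=0).
Subtracting the A sphere from B and C: z² cancels, leaving linear equations in x and y:
93.4 x + 25.0 y = -2480.18
39.2 x − 16.8 y = -677.98
Solving: x ≈ -22.995, y ≈ -13.298 km (keep extra digits for the depth step; rounded: -23.0, -13.3).
Then from the A sphere: z² = 16.45² − (x + 8.5)² − (y + 18.1)² with x = -22.995, y = -13.298, so z ≈ 6.119 ≈ 6.1 km.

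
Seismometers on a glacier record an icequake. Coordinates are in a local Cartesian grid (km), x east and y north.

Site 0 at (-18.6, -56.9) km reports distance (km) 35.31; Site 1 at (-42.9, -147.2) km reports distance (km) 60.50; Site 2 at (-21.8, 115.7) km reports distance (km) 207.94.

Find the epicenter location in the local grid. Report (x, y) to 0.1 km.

Circle about each station: (x + 18.6)² + (y + 56.9)² = 35.31²; (x + 42.9)² + (y + 147.2)² = 60.50²; (x + 21.8)² + (y − 115.7)² = 207.94².
Subtracting the Site 0 equation from the Site 1 and Site 2 equations removes the quadratic terms:
-48.6 x − 180.6 y = 17511.23
-6.4 x + 345.2 y = -31714.09
Solving the 2×2 system: x ≈ -17.7, y ≈ -92.2 km.

-17.7 km east, -92.2 km north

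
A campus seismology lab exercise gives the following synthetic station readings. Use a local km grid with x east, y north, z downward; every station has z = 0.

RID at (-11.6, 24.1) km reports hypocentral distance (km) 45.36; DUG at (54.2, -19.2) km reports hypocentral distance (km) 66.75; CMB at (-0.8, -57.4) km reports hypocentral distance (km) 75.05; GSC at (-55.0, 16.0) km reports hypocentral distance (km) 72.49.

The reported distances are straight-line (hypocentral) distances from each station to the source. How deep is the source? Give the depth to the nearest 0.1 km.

38.1 km

Each station gives a sphere (x−x_i)² + (y−y_i)² + z² = d_i² (stations at z=0).
Subtracting the RID sphere from DUG and CMB: z² cancels, leaving linear equations in x and y:
131.6 x − 86.6 y = 192.88
21.6 x − 163.0 y = -994.94
Solving: x ≈ 6.006, y ≈ 6.900 km (keep extra digits for the depth step; rounded: 6.0, 6.9).
Then from the RID sphere: z² = 45.36² − (x + 11.6)² − (y − 24.1)² with x = 6.006, y = 6.900, so z ≈ 38.101 ≈ 38.1 km.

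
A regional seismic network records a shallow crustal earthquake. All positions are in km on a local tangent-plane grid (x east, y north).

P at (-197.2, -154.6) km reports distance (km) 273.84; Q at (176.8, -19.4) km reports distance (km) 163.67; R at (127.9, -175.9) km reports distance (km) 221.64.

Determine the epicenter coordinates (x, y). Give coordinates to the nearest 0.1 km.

Circle about each station: (x + 197.2)² + (y + 154.6)² = 273.84²; (x − 176.8)² + (y + 19.4)² = 163.67²; (x − 127.9)² + (y + 175.9)² = 221.64².
Subtracting the P equation from the Q and R equations removes the quadratic terms:
748.0 x + 270.4 y = 17046.08
650.2 x − 42.6 y = 10374.28
Solving the 2×2 system: x ≈ 17.0, y ≈ 16.0 km.
Check against P (with the unrounded x, y): √((x + 197.2)²+(y + 154.6)²) = 273.84 ≈ 273.84 km. ✓

x ≈ 17.0 km, y ≈ 16.0 km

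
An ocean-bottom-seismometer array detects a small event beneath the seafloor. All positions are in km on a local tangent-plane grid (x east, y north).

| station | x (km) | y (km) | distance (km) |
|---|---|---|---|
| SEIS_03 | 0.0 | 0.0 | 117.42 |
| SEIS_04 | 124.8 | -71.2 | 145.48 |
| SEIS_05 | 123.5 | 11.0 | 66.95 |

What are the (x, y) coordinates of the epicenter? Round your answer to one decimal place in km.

Circle about each station: x² + y² = 117.42²; (x − 124.8)² + (y + 71.2)² = 145.48²; (x − 123.5)² + (y − 11.0)² = 66.95².
Subtracting pairs of circle equations eliminates x²+y² and gives linear equations (the radical axes):
249.6 x − 142.4 y = 13267.51
247.0 x + 22.0 y = 24678.40
Solving the 2×2 system: x ≈ 93.6, y ≈ 70.9 km.

93.6 km east, 70.9 km north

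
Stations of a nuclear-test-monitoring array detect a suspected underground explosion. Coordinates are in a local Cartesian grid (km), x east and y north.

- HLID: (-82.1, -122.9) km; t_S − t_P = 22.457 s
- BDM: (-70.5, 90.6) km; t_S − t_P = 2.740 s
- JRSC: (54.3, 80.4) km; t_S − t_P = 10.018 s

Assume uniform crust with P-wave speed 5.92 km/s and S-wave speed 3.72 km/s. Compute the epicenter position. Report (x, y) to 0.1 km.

Distance from S−P lag: d = Δt · v_P v_S / (v_P − v_S) = Δt · (5.92·3.72)/(5.92−3.72) ≈ 10.0102·Δt.
So d_HLID = 224.80, d_BDM = 27.43, d_JRSC = 100.28 km.
Circle about each station: (x + 82.1)² + (y + 122.9)² = 224.80²; (x + 70.5)² + (y − 90.6)² = 27.43²; (x − 54.3)² + (y − 80.4)² = 100.28².
Subtracting the HLID equation from the BDM and JRSC equations removes the quadratic terms:
23.2 x + 427.0 y = 41116.43
272.8 x + 406.6 y = 28046.79
Solving the 2×2 system: x ≈ -44.3, y ≈ 98.7 km.

(-44.3, 98.7)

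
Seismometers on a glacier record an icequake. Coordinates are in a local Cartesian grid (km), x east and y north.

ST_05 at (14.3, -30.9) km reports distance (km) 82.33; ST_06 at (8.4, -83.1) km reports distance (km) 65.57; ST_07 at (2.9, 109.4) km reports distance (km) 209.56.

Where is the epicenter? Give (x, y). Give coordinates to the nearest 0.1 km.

Circle about each station: (x − 14.3)² + (y + 30.9)² = 82.33²; (x − 8.4)² + (y + 83.1)² = 65.57²; (x − 2.9)² + (y − 109.4)² = 209.56².
Subtracting the ST_05 equation from the ST_06 and ST_07 equations removes the quadratic terms:
-11.8 x − 104.4 y = 8295.67
-22.8 x + 280.6 y = -26319.69
Solving the 2×2 system: x ≈ 73.8, y ≈ -87.8 km.

(73.8, -87.8)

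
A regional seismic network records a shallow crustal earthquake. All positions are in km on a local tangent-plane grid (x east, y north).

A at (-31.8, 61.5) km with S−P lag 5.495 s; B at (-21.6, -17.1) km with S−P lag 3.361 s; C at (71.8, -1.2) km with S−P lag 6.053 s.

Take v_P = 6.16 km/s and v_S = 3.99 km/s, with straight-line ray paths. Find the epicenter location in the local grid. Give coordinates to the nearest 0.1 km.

x ≈ 4.3 km, y ≈ 10.8 km

Distance from S−P lag: d = Δt · v_P v_S / (v_P − v_S) = Δt · (6.16·3.99)/(6.16−3.99) ≈ 11.3265·Δt.
So d_A = 62.24, d_B = 38.07, d_C = 68.56 km.
Circle about each station: (x + 31.8)² + (y − 61.5)² = 62.24²; (x + 21.6)² + (y + 17.1)² = 38.07²; (x − 71.8)² + (y + 1.2)² = 68.56².
Subtracting the A equation from the B and C equations removes the quadratic terms:
20.4 x − 157.2 y = -1610.03
207.2 x − 125.4 y = -463.47
Solving the 2×2 system: x ≈ 4.3, y ≈ 10.8 km.
Check against A (with the unrounded x, y): √((x + 31.8)²+(y − 61.5)²) = 62.24 ≈ 62.24 km. ✓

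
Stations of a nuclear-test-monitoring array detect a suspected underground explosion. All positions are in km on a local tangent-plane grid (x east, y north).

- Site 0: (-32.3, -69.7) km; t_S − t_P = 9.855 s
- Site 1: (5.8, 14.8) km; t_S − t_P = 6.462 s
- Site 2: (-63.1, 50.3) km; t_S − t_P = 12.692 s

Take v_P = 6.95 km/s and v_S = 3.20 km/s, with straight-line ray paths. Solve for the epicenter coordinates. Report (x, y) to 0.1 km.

-21.3 km east, -12.3 km north

Distance from S−P lag: d = Δt · v_P v_S / (v_P − v_S) = Δt · (6.95·3.20)/(6.95−3.20) ≈ 5.9307·Δt.
So d_Site 0 = 58.45, d_Site 1 = 38.32, d_Site 2 = 75.27 km.
Circle about each station: (x + 32.3)² + (y + 69.7)² = 58.45²; (x − 5.8)² + (y − 14.8)² = 38.32²; (x + 63.1)² + (y − 50.3)² = 75.27².
Subtracting the Site 0 equation from the Site 1 and Site 2 equations removes the quadratic terms:
76.2 x + 169.0 y = -3700.72
-61.6 x + 240.0 y = -1638.85
Solving the 2×2 system: x ≈ -21.3, y ≈ -12.3 km.
Check against Site 0 (with the unrounded x, y): √((x + 32.3)²+(y + 69.7)²) = 58.45 ≈ 58.45 km. ✓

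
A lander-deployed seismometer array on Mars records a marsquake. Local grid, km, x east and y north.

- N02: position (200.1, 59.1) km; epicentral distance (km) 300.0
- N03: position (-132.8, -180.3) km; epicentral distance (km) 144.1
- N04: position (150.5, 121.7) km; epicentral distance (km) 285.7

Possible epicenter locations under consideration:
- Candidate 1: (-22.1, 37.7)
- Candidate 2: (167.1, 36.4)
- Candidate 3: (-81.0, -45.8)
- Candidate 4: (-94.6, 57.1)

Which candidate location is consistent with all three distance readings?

Candidate 3

For each candidate, compare |candidate − station| to the reported distance:
Candidate 1: residuals N02 76.8, N03 100.4, N04 93.7 → max 100.4 km
Candidate 2: residuals N02 259.9, N03 225.9, N04 198.8 → max 259.9 km
Candidate 3: residuals N02 0.0, N03 0.0, N04 0.0 → max 0.0 km
Candidate 4: residuals N02 5.3, N03 96.4, N04 32.2 → max 96.4 km
Only Candidate 3 has all residuals ≈ 0.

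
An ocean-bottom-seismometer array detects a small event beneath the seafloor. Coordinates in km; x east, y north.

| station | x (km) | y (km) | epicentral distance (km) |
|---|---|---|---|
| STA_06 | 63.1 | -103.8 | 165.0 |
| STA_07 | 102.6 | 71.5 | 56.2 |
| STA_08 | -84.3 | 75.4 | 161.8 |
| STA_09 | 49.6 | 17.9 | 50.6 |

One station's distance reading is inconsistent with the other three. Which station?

STA_07

Solve using three stations at a time. Using STA_06, STA_08, STA_09 (subtract circle equations pairwise → linear system) gives (x, y) ≈ (76.9, 60.7).
Distances from that point to each station vs reported:
  STA_06: calculated 165.0 vs reported 165.0 → residual 0.0 km
  STA_07: calculated 27.9 vs reported 56.2 → residual 28.3 km
  STA_08: calculated 161.8 vs reported 161.8 → residual 0.0 km
  STA_09: calculated 50.7 vs reported 50.6 → residual 0.1 km
STA_06, STA_08, STA_09 are mutually consistent (residuals ≈ 0); STA_07 is off by 28.3 km.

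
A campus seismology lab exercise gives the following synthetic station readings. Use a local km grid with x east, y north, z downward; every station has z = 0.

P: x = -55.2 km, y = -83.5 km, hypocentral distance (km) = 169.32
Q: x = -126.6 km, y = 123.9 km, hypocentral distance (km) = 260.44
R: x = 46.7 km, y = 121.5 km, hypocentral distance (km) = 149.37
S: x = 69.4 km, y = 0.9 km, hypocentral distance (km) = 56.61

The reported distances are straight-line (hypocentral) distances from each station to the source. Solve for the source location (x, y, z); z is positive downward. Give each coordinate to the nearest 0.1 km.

x ≈ 89.5 km, y ≈ -12.1 km, depth ≈ 51.3 km

Each station gives a sphere (x−x_i)² + (y−y_i)² + z² = d_i² (stations at z=0).
Subtracting the P sphere from Q and R: z² cancels, leaving linear equations in x and y:
-142.8 x + 414.8 y = -17800.25
203.8 x + 410.0 y = 13281.72
Solving: x ≈ 89.509, y ≈ -12.098 km (keep extra digits for the depth step; rounded: 89.5, -12.1).
Then from the P sphere: z² = 169.32² − (x + 55.2)² − (y + 83.5)² with x = 89.509, y = -12.098, so z ≈ 51.287 ≈ 51.3 km.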